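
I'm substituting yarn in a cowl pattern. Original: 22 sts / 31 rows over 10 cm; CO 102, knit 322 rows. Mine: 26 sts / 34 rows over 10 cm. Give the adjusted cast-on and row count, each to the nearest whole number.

Cast on 121 stitches; work 353 rows.

Stitches: 102 × 26/22 = 120.55 → 121.
Rows: 322 × 34/31 = 353.16 → 353.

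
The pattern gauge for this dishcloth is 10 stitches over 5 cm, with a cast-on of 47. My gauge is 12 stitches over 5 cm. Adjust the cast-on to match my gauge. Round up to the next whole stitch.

CO 57 sts.

Scale factor = 12 / 10 = 1.200.
47 × 12 / 10 = 56.40 sts.
→ 57 sts.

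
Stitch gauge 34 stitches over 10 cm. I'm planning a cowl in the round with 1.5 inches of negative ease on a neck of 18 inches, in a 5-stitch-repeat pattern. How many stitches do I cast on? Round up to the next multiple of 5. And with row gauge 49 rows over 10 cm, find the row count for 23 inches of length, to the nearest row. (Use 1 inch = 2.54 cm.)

Finished = 18 − 1.5 = 16.5 inches.
16.5 inches × 2.54 = 41.91 cm.
34/10 = 3.4 sts per cm; 41.91 × 3.4 = 142.49 sts.
Next multiple of 5 → 145.
23 inches = 58.42 cm; × 4.9 = 286.26 → 286 rows.

Cast on 145 stitches; work 286 rows.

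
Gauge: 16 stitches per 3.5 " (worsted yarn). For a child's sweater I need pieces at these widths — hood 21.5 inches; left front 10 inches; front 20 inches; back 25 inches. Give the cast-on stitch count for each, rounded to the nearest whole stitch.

Rate = 16/3.5 = 4.571 sts per in.
hood: 21.5 × 4.571 = 98.29 → 98.
left front: 10 × 4.571 = 45.71 → 46.
front: 20 × 4.571 = 91.43 → 91.
back: 25 × 4.571 = 114.29 → 114.

hood 98; left front 46; front 91; back 114.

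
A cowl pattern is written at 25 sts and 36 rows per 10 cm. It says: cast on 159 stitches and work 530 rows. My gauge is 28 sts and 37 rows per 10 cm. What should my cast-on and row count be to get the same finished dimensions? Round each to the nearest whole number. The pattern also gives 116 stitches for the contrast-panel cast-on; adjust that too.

Stitches: 159 × 28/25 = 178.08 → 178.
Rows: 530 × 37/36 = 544.72 → 545.
contrast-panel cast-on: 116 × 28/25 = 129.92 → 130.

Cast on 178 stitches; work 545 rows; contrast-panel cast-on 130 stitches.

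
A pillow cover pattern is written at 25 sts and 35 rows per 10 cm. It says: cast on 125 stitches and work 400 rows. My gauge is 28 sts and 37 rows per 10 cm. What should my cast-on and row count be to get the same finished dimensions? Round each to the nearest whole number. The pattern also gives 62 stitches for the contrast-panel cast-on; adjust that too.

Stitches: 125 × 28/25 = 140.00 → 140.
Rows: 400 × 37/35 = 422.86 → 423.
contrast-panel cast-on: 62 × 28/25 = 69.44 → 69.

Cast on 140 stitches; work 423 rows; contrast-panel cast-on 69 stitches.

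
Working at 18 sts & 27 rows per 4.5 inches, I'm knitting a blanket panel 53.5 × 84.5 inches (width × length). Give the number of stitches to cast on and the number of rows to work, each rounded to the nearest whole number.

Cast on 214 stitches and work 507 rows.

Stitch gauge = 18/4.5 = 4 sts/in; 53.5 × 4 = 214.00 → 214 sts.
Row gauge = 27/4.5 = 6 rows/in; 84.5 × 6 = 507.00 → 507 rows.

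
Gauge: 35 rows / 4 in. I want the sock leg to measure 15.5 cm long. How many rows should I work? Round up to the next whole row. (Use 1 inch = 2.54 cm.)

Knit 54 rows.

15.5 cm = 6.10 in.
35 rows / 4 in = 8.75 rows per inch.
6.10 × 8.75 = 53.40 rows.
Round up → 54.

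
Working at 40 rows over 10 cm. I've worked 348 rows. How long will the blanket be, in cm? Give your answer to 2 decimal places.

87.00 cm.

40 rows / 10 cm = 4 rows per cm.
348 / 4 = 87.000 cm.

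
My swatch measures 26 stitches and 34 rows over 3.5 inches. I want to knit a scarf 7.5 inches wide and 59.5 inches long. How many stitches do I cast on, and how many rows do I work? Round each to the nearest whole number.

Cast on 56 stitches and work 578 rows.

Stitch gauge = 26/3.5 = 7.429 sts/in; 7.5 × 7.429 = 55.71 → 56 sts.
Row gauge = 34/3.5 = 9.714 rows/in; 59.5 × 9.714 = 578.00 → 578 rows.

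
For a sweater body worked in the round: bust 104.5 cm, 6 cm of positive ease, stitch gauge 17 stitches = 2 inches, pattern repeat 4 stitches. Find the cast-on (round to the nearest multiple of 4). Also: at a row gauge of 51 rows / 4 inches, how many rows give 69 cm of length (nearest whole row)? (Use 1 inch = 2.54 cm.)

Finished = 104.5 + 6 = 110.5 cm.
110.5 cm × 1/2.54 = 43.50 inches.
17/2 = 8.5 sts per in; 43.50 × 8.5 = 369.78 sts.
Nearest multiple of 4 → 368.
69 cm = 27.17 inches; × 12.75 = 346.36 → 346 rows.

Cast on 368 stitches; work 346 rows.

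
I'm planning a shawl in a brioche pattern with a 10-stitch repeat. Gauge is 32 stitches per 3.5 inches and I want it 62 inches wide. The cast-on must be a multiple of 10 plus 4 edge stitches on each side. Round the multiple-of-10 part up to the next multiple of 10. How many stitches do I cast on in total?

32 / 3.5 = 9.143 sts per inch.
62 × 9.143 = 566.86 sts.
Less 8 edge sts → 558.86 for the repeat.
Next multiple of 10: 560.
Add back 8 edge sts → 568.

568 stitches.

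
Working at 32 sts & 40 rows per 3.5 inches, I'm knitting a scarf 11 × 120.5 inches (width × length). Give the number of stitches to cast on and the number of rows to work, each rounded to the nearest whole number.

Stitch gauge = 32/3.5 = 9.143 sts/in; 11 × 9.143 = 100.57 → 101 sts.
Row gauge = 40/3.5 = 11.429 rows/in; 120.5 × 11.429 = 1377.14 → 1377 rows.

Cast on 101 stitches and work 1377 rows.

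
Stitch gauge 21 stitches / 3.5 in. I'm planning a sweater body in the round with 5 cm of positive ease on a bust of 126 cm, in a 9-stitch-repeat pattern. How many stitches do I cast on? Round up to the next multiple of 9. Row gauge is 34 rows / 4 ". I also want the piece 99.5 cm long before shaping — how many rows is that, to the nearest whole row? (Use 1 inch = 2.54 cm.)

Cast on 315 stitches; work 333 rows.

Finished = 126 + 5 = 131 cm.
131 cm × 1/2.54 = 51.57 inches.
21/3.5 = 6 sts per in; 51.57 × 6 = 309.45 sts.
Next multiple of 9 → 315.
99.5 cm = 39.17 inches; × 8.5 = 332.97 → 333 rows.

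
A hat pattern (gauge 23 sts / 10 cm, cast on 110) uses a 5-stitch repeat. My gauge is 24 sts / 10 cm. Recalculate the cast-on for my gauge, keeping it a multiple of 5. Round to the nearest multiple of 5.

Cast on 115 stitches.

110 × 24 / 23 = 114.78.
Nearest multiple of 5: 115.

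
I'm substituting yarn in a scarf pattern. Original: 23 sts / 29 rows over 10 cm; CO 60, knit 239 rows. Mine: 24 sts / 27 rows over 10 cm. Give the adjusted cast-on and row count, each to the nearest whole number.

Stitches: 60 × 24/23 = 62.61 → 63.
Rows: 239 × 27/29 = 222.52 → 223.

Cast on 63 stitches; work 223 rows.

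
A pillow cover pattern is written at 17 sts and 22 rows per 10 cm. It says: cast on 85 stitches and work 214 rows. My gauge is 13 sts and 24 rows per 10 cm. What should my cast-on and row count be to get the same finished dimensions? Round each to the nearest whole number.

Stitches: 85 × 13/17 = 65.00 → 65.
Rows: 214 × 24/22 = 233.45 → 233.

Cast on 65 stitches; work 233 rows.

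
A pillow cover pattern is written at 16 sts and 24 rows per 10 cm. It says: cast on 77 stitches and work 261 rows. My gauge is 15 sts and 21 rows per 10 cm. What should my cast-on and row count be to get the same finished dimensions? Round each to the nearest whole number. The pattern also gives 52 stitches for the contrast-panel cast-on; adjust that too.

Stitches: 77 × 15/16 = 72.19 → 72.
Rows: 261 × 21/24 = 228.38 → 228.
contrast-panel cast-on: 52 × 15/16 = 48.75 → 49.

Cast on 72 stitches; work 228 rows; contrast-panel cast-on 49 stitches.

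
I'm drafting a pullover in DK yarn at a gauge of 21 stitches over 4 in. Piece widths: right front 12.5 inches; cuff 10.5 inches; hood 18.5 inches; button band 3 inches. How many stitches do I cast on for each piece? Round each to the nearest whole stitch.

right front 66; cuff 55; hood 97; button band 16.

Rate = 21/4 = 5.25 sts per in.
right front: 12.5 × 5.25 = 65.62 → 66.
cuff: 10.5 × 5.25 = 55.12 → 55.
hood: 18.5 × 5.25 = 97.12 → 97.
button band: 3 × 5.25 = 15.75 → 16.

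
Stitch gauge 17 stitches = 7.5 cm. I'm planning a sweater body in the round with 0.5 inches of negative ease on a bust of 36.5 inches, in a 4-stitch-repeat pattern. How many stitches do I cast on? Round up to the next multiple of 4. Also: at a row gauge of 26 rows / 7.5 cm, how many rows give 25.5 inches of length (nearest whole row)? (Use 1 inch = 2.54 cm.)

Cast on 208 stitches; work 225 rows.

Finished = 36.5 − 0.5 = 36 inches.
36 inches × 2.54 = 91.44 cm.
17/7.5 = 2.267 sts per cm; 91.44 × 2.267 = 207.26 sts.
Next multiple of 4 → 208.
25.5 inches = 64.77 cm; × 3.467 = 224.54 → 225 rows.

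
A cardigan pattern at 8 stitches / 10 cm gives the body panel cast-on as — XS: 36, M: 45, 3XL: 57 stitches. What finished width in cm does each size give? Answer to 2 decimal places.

8/10 = 0.8 sts per cm.
XS: 36 / 0.8 = 45.000 → 45.00 cm.
M: 45 / 0.8 = 56.250 → 56.25 cm.
3XL: 57 / 0.8 = 71.250 → 71.25 cm.

XS 45.00 cm; M 56.25 cm; 3XL 71.25 cm.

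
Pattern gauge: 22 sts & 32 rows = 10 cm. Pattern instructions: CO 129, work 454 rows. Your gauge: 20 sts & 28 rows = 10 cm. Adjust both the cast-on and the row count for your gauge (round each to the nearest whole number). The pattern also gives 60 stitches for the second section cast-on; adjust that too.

Cast on 117 stitches; work 397 rows; second section cast-on 55 stitches.

Stitches: 129 × 20/22 = 117.27 → 117.
Rows: 454 × 28/32 = 397.25 → 397.
second section cast-on: 60 × 20/22 = 54.55 → 55.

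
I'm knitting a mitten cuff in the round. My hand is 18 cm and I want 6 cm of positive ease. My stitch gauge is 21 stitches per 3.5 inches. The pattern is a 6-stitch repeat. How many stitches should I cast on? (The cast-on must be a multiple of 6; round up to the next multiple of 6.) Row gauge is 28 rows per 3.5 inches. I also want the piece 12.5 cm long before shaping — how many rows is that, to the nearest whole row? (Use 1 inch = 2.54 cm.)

Cast on 60 stitches; work 39 rows.

Finished = 18 + 6 = 24 cm.
24 cm × 1/2.54 = 9.45 inches.
21/3.5 = 6 sts per in; 9.45 × 6 = 56.69 sts.
Next multiple of 6 → 60.
12.5 cm = 4.92 inches; × 8 = 39.37 → 39 rows.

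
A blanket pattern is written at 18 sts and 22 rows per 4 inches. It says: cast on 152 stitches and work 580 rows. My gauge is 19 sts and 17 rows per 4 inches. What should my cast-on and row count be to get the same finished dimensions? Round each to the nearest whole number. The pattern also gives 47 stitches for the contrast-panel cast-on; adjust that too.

Stitches: 152 × 19/18 = 160.44 → 160.
Rows: 580 × 17/22 = 448.18 → 448.
contrast-panel cast-on: 47 × 19/18 = 49.61 → 50.

Cast on 160 stitches; work 448 rows; contrast-panel cast-on 50 stitches.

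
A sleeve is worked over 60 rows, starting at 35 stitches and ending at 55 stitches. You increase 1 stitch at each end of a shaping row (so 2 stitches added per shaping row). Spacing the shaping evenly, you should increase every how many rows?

Stitches to add: |55 − 35| = 20.
Shaping rows needed: 20 / 2 = 10.
60 rows / 10 = every 6 rows.

Increase every 6th row.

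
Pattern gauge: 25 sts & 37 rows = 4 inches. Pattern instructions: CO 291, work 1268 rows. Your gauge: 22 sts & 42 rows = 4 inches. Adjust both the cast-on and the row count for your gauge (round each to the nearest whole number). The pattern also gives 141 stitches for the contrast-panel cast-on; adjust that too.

Stitches: 291 × 22/25 = 256.08 → 256.
Rows: 1268 × 42/37 = 1439.35 → 1439.
contrast-panel cast-on: 141 × 22/25 = 124.08 → 124.

Cast on 256 stitches; work 1439 rows; contrast-panel cast-on 124 stitches.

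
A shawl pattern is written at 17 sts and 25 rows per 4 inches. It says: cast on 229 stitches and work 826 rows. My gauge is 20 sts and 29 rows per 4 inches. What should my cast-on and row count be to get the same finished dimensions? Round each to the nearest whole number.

Stitches: 229 × 20/17 = 269.41 → 269.
Rows: 826 × 29/25 = 958.16 → 958.

Cast on 269 stitches; work 958 rows.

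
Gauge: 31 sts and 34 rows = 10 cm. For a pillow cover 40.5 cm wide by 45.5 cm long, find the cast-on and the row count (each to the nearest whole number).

Cast on 126 stitches and work 155 rows.

Stitch gauge = 31/10 = 3.1 sts/cm; 40.5 × 3.1 = 125.55 → 126 sts.
Row gauge = 34/10 = 3.4 rows/cm; 45.5 × 3.4 = 154.70 → 155 rows.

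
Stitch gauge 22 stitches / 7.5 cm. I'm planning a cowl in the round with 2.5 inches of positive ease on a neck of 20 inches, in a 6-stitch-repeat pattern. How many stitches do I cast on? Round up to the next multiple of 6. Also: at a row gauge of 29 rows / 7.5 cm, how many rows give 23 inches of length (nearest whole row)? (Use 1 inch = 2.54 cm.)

Cast on 168 stitches; work 226 rows.

Finished = 20 + 2.5 = 22.5 inches.
22.5 inches × 2.54 = 57.15 cm.
22/7.5 = 2.933 sts per cm; 57.15 × 2.933 = 167.64 sts.
Next multiple of 6 → 168.
23 inches = 58.42 cm; × 3.867 = 225.89 → 226 rows.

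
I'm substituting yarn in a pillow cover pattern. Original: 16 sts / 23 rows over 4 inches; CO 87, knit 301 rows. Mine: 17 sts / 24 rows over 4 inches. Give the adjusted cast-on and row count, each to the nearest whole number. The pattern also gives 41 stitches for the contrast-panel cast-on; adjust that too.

Stitches: 87 × 17/16 = 92.44 → 92.
Rows: 301 × 24/23 = 314.09 → 314.
contrast-panel cast-on: 41 × 17/16 = 43.56 → 44.

Cast on 92 stitches; work 314 rows; contrast-panel cast-on 44 stitches.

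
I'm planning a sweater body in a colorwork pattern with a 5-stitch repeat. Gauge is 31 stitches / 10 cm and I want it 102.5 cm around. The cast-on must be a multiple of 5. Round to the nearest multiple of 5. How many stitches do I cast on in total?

31 / 10 = 3.1 sts per cm.
102.5 × 3.1 = 317.75 sts.
Nearest multiple of 5: 320.

Cast on 320 stitches.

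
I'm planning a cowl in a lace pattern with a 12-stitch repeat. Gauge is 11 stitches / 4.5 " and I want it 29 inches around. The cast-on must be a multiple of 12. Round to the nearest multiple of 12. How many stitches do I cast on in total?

72 stitches.

11 / 4.5 = 2.444 sts per inch.
29 × 2.444 = 70.89 sts.
Nearest multiple of 12: 72.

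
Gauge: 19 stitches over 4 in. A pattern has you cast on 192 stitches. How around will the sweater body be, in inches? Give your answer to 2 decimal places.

40.42 inches.

19 stitches / 4 inch = 4.75 stitches per inch.
192 / 4.75 = 40.421 inches.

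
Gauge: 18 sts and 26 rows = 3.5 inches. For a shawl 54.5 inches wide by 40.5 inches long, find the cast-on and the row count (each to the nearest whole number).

Stitch gauge = 18/3.5 = 5.143 sts/in; 54.5 × 5.143 = 280.29 → 280 sts.
Row gauge = 26/3.5 = 7.429 rows/in; 40.5 × 7.429 = 300.86 → 301 rows.

Cast on 280 stitches and work 301 rows.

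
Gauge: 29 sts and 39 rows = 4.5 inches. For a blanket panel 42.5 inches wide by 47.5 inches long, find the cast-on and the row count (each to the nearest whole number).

Stitch gauge = 29/4.5 = 6.444 sts/in; 42.5 × 6.444 = 273.89 → 274 sts.
Row gauge = 39/4.5 = 8.667 rows/in; 47.5 × 8.667 = 411.67 → 412 rows.

Cast on 274 stitches and work 412 rows.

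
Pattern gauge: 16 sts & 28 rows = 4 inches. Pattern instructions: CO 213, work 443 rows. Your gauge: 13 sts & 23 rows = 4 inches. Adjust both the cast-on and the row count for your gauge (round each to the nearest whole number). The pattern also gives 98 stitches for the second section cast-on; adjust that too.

Stitches: 213 × 13/16 = 173.06 → 173.
Rows: 443 × 23/28 = 363.89 → 364.
second section cast-on: 98 × 13/16 = 79.62 → 80.

Cast on 173 stitches; work 364 rows; second section cast-on 80 stitches.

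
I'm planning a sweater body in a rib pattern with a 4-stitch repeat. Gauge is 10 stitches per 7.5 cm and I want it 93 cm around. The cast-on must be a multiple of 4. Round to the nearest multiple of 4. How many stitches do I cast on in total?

CO 124 sts.

10 / 7.5 = 1.333 sts per cm.
93 × 1.333 = 124.00 sts.
Nearest multiple of 4: 124.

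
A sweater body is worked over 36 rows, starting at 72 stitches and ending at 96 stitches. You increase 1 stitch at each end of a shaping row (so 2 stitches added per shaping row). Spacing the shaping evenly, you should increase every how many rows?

Stitches to add: |96 − 72| = 24.
Shaping rows needed: 24 / 2 = 12.
36 rows / 12 = every 3 rows.

Increase every 3rd row.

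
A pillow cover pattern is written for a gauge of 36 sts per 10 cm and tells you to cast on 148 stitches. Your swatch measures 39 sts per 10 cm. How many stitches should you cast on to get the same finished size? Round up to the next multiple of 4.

CO 164 sts.

Scale factor = 39 / 36 = 1.083.
148 × 39 / 36 = 160.33 sts.
→ 164 sts.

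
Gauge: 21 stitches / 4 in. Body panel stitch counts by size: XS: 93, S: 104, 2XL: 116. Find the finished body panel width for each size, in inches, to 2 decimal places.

21/4 = 5.25 sts per in.
XS: 93 / 5.25 = 17.714 → 17.71 in.
S: 104 / 5.25 = 19.810 → 19.81 in.
2XL: 116 / 5.25 = 22.095 → 22.10 in.

XS 17.71 inches; S 19.81 inches; 2XL 22.10 inches.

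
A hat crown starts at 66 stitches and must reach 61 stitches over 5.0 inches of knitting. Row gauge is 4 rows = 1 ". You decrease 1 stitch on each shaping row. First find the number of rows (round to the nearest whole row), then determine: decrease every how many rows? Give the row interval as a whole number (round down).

Decrease every 4th row.

Rows = 5.0 × 4 = 20.0 → 20 rows.
Stitches to remove: 5 → 5 shaping rows (at 1 st each).
20 / 5 = 4.00 → every 4 rows.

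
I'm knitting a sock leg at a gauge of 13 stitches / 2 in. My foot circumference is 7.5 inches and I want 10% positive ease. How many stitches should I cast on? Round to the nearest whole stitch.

Finished = 7.5 × 1.10 = 8.25 in.
13 / 2 = 6.5 sts per inch.
8.25 × 6.5 = 53.62 sts.
→ 54 sts.

54 stitches.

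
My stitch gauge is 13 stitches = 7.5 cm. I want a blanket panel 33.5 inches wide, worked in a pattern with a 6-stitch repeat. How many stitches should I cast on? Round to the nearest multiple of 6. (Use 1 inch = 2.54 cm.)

33.5 in = 33.5 × 2.54 = 85.09 cm.
13 / 7.5 = 1.733 sts/cm.
85.09 × 1.733 = 147.49 sts.
→ 150.

150 stitches.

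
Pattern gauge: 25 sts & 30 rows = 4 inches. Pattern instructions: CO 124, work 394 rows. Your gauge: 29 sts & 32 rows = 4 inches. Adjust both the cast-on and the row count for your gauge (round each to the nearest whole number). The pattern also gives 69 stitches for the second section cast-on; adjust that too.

Stitches: 124 × 29/25 = 143.84 → 144.
Rows: 394 × 32/30 = 420.27 → 420.
second section cast-on: 69 × 29/25 = 80.04 → 80.

Cast on 144 stitches; work 420 rows; second section cast-on 80 stitches.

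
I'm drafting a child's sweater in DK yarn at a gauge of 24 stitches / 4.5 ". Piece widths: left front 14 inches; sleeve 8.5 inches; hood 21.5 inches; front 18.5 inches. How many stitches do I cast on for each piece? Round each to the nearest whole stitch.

left front 75; sleeve 45; hood 115; front 99.

Rate = 24/4.5 = 5.333 sts per in.
left front: 14 × 5.333 = 74.67 → 75.
sleeve: 8.5 × 5.333 = 45.33 → 45.
hood: 21.5 × 5.333 = 114.67 → 115.
front: 18.5 × 5.333 = 98.67 → 99.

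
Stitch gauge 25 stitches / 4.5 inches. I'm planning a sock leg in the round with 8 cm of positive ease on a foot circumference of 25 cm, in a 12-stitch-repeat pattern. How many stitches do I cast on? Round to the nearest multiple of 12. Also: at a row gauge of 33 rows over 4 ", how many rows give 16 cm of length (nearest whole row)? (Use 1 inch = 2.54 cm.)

Cast on 72 stitches; work 52 rows.

Finished = 25 + 8 = 33 cm.
33 cm × 1/2.54 = 12.99 inches.
25/4.5 = 5.556 sts per in; 12.99 × 5.556 = 72.18 sts.
Nearest multiple of 12 → 72.
16 cm = 6.30 inches; × 8.25 = 51.97 → 52 rows.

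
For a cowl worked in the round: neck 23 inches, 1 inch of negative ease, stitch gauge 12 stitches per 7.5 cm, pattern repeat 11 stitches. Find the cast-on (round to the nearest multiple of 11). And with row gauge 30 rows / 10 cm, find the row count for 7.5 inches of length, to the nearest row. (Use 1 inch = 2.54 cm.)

Finished = 23 − 1 = 22 inches.
22 inches × 2.54 = 55.88 cm.
12/7.5 = 1.6 sts per cm; 55.88 × 1.6 = 89.41 sts.
Nearest multiple of 11 → 88.
7.5 inches = 19.05 cm; × 3 = 57.15 → 57 rows.

Cast on 88 stitches; work 57 rows.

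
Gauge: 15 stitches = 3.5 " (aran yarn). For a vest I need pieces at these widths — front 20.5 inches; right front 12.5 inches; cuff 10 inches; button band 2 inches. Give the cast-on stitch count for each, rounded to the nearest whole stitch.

front 88; right front 54; cuff 43; button band 9.

Rate = 15/3.5 = 4.286 sts per in.
front: 20.5 × 4.286 = 87.86 → 88.
right front: 12.5 × 4.286 = 53.57 → 54.
cuff: 10 × 4.286 = 42.86 → 43.
button band: 2 × 4.286 = 8.57 → 9.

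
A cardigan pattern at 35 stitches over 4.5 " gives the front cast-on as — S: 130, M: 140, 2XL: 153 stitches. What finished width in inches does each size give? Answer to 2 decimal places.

S 16.71 inches; M 18.00 inches; 2XL 19.67 inches.

35/4.5 = 7.778 sts per in.
S: 130 / 7.778 = 16.714 → 16.71 in.
M: 140 / 7.778 = 18.000 → 18.00 in.
2XL: 153 / 7.778 = 19.671 → 19.67 in.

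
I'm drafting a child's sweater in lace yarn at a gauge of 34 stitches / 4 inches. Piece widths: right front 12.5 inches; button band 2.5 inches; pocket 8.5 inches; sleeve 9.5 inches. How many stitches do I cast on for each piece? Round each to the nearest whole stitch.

Rate = 34/4 = 8.5 sts per in.
right front: 12.5 × 8.5 = 106.25 → 106.
button band: 2.5 × 8.5 = 21.25 → 21.
pocket: 8.5 × 8.5 = 72.25 → 72.
sleeve: 9.5 × 8.5 = 80.75 → 81.

right front 106; button band 21; pocket 72; sleeve 81.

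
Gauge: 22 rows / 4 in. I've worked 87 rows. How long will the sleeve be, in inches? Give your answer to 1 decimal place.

15.8 inches.

22 rows / 4 inch = 5.5 rows per inch.
87 / 5.5 = 15.82 inches.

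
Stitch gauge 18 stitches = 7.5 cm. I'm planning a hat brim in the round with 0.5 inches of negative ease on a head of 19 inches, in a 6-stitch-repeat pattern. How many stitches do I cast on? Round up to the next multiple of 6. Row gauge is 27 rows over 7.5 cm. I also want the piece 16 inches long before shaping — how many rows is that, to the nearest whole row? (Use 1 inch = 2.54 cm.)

Finished = 19 − 0.5 = 18.5 inches.
18.5 inches × 2.54 = 46.99 cm.
18/7.5 = 2.4 sts per cm; 46.99 × 2.4 = 112.78 sts.
Next multiple of 6 → 114.
16 inches = 40.64 cm; × 3.6 = 146.30 → 146 rows.

Cast on 114 stitches; work 146 rows.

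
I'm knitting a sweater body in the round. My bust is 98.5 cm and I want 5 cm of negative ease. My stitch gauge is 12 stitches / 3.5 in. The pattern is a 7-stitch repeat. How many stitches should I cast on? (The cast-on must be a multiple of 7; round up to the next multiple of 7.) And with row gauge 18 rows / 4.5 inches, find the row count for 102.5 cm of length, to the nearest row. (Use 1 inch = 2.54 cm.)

Finished = 98.5 − 5 = 93.5 cm.
93.5 cm × 1/2.54 = 36.81 inches.
12/3.5 = 3.429 sts per in; 36.81 × 3.429 = 126.21 sts.
Next multiple of 7 → 133.
102.5 cm = 40.35 inches; × 4 = 161.42 → 161 rows.

Cast on 133 stitches; work 161 rows.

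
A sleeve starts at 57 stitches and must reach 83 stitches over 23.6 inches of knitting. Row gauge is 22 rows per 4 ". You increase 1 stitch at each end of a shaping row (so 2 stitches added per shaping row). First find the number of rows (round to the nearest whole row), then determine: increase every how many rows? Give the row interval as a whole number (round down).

Increase every 10th row.

Rows = 23.6 × 5.5 = 129.8 → 130 rows.
Stitches to add: 26 → 13 shaping rows (at 2 st each).
130 / 13 = 10.00 → every 10 rows.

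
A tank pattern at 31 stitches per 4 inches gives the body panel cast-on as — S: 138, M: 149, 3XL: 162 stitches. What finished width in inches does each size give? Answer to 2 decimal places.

31/4 = 7.75 sts per in.
S: 138 / 7.75 = 17.806 → 17.81 in.
M: 149 / 7.75 = 19.226 → 19.23 in.
3XL: 162 / 7.75 = 20.903 → 20.90 in.

S 17.81 inches; M 19.23 inches; 3XL 20.90 inches.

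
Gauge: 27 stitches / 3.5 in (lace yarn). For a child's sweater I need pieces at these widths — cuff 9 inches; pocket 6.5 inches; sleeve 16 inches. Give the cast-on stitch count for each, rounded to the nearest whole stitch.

Rate = 27/3.5 = 7.714 sts per in.
cuff: 9 × 7.714 = 69.43 → 69.
pocket: 6.5 × 7.714 = 50.14 → 50.
sleeve: 16 × 7.714 = 123.43 → 123.

cuff 69; pocket 50; sleeve 123.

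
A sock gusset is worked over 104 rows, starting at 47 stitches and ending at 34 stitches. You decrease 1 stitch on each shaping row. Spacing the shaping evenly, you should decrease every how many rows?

Decrease every 8th row.

Stitches to remove: |34 − 47| = 13.
Shaping rows needed: 13 / 1 = 13.
104 rows / 13 = every 8 rows.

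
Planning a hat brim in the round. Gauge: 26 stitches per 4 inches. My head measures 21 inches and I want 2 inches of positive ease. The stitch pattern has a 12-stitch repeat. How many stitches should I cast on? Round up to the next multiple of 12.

CO 156 sts.

Finished = 21 + 2 = 23 inches.
26 / 4 = 6.5 sts/in.
23 × 6.5 = 149.50 sts.
Next multiple of 12: 156.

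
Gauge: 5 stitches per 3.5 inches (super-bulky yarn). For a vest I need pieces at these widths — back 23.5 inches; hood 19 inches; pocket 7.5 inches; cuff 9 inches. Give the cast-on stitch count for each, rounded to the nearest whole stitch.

Rate = 5/3.5 = 1.429 sts per in.
back: 23.5 × 1.429 = 33.57 → 34.
hood: 19 × 1.429 = 27.14 → 27.
pocket: 7.5 × 1.429 = 10.71 → 11.
cuff: 9 × 1.429 = 12.86 → 13.

back 34; hood 27; pocket 11; cuff 13.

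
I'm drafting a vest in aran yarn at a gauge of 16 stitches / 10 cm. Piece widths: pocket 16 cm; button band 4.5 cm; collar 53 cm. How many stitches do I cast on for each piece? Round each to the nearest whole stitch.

Rate = 16/10 = 1.6 sts per cm.
pocket: 16 × 1.6 = 25.60 → 26.
button band: 4.5 × 1.6 = 7.20 → 7.
collar: 53 × 1.6 = 84.80 → 85.

pocket 26; button band 7; collar 85.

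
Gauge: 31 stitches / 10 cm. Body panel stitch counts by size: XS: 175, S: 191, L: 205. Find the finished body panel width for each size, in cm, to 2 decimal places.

31/10 = 3.1 sts per cm.
XS: 175 / 3.1 = 56.452 → 56.45 cm.
S: 191 / 3.1 = 61.613 → 61.61 cm.
L: 205 / 3.1 = 66.129 → 66.13 cm.

XS 56.45 cm; S 61.61 cm; L 66.13 cm.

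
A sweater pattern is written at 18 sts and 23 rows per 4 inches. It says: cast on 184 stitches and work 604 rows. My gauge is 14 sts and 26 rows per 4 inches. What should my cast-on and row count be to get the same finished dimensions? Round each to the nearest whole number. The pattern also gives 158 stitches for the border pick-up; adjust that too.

Stitches: 184 × 14/18 = 143.11 → 143.
Rows: 604 × 26/23 = 682.78 → 683.
border pick-up: 158 × 14/18 = 122.89 → 123.

Cast on 143 stitches; work 683 rows; border pick-up 123 stitches.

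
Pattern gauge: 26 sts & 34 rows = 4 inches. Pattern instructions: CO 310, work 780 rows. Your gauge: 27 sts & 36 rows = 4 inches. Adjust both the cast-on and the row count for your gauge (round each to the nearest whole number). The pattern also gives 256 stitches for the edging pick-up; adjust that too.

Stitches: 310 × 27/26 = 321.92 → 322.
Rows: 780 × 36/34 = 825.88 → 826.
edging pick-up: 256 × 27/26 = 265.85 → 266.

Cast on 322 stitches; work 826 rows; edging pick-up 266 stitches.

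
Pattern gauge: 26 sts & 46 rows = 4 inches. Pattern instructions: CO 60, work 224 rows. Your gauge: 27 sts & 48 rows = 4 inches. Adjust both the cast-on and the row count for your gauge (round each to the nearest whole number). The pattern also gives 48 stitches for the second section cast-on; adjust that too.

Cast on 62 stitches; work 234 rows; second section cast-on 50 stitches.

Stitches: 60 × 27/26 = 62.31 → 62.
Rows: 224 × 48/46 = 233.74 → 234.
second section cast-on: 48 × 27/26 = 49.85 → 50.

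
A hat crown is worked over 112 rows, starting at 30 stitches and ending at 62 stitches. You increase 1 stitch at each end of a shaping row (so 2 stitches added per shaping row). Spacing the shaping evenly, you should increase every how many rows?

Increase every 7th row.

Stitches to add: |62 − 30| = 32.
Shaping rows needed: 32 / 2 = 16.
112 rows / 16 = every 7 rows.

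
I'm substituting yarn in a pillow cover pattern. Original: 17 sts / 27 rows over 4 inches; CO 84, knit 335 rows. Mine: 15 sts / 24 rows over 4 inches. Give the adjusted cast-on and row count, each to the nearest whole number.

Stitches: 84 × 15/17 = 74.12 → 74.
Rows: 335 × 24/27 = 297.78 → 298.

Cast on 74 stitches; work 298 rows.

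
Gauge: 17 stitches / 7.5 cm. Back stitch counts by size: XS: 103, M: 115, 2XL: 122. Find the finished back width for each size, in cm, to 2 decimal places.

17/7.5 = 2.267 sts per cm.
XS: 103 / 2.267 = 45.441 → 45.44 cm.
M: 115 / 2.267 = 50.735 → 50.74 cm.
2XL: 122 / 2.267 = 53.824 → 53.82 cm.

XS 45.44 cm; M 50.74 cm; 2XL 53.82 cm.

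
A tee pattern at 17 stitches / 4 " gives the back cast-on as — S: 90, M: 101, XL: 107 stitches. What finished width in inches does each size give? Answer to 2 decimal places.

S 21.18 inches; M 23.76 inches; XL 25.18 inches.

17/4 = 4.25 sts per in.
S: 90 / 4.25 = 21.176 → 21.18 in.
M: 101 / 4.25 = 23.765 → 23.76 in.
XL: 107 / 4.25 = 25.176 → 25.18 in.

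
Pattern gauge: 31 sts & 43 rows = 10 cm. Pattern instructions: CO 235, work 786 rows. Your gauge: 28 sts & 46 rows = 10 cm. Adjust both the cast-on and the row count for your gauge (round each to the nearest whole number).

Stitches: 235 × 28/31 = 212.26 → 212.
Rows: 786 × 46/43 = 840.84 → 841.

Cast on 212 stitches; work 841 rows.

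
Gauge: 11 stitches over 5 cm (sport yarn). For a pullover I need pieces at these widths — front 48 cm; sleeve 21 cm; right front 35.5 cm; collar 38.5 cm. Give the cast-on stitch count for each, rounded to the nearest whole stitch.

front 106; sleeve 46; right front 78; collar 85.

Rate = 11/5 = 2.2 sts per cm.
front: 48 × 2.2 = 105.60 → 106.
sleeve: 21 × 2.2 = 46.20 → 46.
right front: 35.5 × 2.2 = 78.10 → 78.
collar: 38.5 × 2.2 = 84.70 → 85.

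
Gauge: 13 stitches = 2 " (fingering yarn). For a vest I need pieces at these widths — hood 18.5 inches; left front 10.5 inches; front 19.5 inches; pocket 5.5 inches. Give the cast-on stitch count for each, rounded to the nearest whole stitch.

hood 120; left front 68; front 127; pocket 36.

Rate = 13/2 = 6.5 sts per in.
hood: 18.5 × 6.5 = 120.25 → 120.
left front: 10.5 × 6.5 = 68.25 → 68.
front: 19.5 × 6.5 = 126.75 → 127.
pocket: 5.5 × 6.5 = 35.75 → 36.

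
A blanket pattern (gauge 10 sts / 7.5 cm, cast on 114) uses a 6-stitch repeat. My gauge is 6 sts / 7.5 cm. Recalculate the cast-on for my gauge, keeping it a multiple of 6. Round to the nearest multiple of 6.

66 stitches.

114 × 6 / 10 = 68.40.
Nearest multiple of 6: 66.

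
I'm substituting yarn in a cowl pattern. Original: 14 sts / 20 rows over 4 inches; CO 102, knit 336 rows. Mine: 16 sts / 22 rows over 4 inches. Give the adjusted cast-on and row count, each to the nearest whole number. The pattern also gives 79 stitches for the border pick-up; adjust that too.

Stitches: 102 × 16/14 = 116.57 → 117.
Rows: 336 × 22/20 = 369.60 → 370.
border pick-up: 79 × 16/14 = 90.29 → 90.

Cast on 117 stitches; work 370 rows; border pick-up 90 stitches.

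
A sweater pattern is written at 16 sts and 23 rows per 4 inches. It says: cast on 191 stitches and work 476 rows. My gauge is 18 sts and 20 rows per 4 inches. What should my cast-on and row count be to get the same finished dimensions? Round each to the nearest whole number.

Stitches: 191 × 18/16 = 214.88 → 215.
Rows: 476 × 20/23 = 413.91 → 414.

Cast on 215 stitches; work 414 rows.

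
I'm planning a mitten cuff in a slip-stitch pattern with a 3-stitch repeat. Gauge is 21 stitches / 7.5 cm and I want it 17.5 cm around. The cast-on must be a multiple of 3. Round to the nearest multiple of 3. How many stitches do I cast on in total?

21 / 7.5 = 2.8 sts per cm.
17.5 × 2.8 = 49.00 sts.
Nearest multiple of 3: 48.

Cast on 48 stitches.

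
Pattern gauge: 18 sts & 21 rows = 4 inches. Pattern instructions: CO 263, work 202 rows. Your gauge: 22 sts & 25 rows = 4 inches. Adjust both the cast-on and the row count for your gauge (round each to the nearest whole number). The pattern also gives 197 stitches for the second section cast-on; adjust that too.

Stitches: 263 × 22/18 = 321.44 → 321.
Rows: 202 × 25/21 = 240.48 → 240.
second section cast-on: 197 × 22/18 = 240.78 → 241.

Cast on 321 stitches; work 240 rows; second section cast-on 241 stitches.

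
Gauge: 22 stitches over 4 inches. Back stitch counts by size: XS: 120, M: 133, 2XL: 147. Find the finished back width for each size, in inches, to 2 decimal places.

XS 21.82 inches; M 24.18 inches; 2XL 26.73 inches.

22/4 = 5.5 sts per in.
XS: 120 / 5.5 = 21.818 → 21.82 in.
M: 133 / 5.5 = 24.182 → 24.18 in.
2XL: 147 / 5.5 = 26.727 → 26.73 in.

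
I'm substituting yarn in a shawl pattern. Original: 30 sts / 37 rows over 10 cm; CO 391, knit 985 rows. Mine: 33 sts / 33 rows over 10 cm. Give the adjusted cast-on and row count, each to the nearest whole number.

Stitches: 391 × 33/30 = 430.10 → 430.
Rows: 985 × 33/37 = 878.51 → 879.

Cast on 430 stitches; work 879 rows.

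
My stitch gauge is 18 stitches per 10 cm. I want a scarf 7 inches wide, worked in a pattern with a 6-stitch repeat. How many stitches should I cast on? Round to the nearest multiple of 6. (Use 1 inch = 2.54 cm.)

7 in = 7 × 2.54 = 17.78 cm.
18 / 10 = 1.8 sts/cm.
17.78 × 1.8 = 32.00 sts.
→ 30.

30 stitches.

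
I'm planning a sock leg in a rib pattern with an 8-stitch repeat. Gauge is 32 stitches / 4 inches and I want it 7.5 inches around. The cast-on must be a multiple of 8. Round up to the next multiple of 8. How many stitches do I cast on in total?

CO 64 sts.

32 / 4 = 8 sts per inch.
7.5 × 8 = 60.00 sts.
Next multiple of 8: 64.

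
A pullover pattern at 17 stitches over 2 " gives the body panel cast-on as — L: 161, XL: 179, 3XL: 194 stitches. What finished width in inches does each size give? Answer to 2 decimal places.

L 18.94 inches; XL 21.06 inches; 3XL 22.82 inches.

17/2 = 8.5 sts per in.
L: 161 / 8.5 = 18.941 → 18.94 in.
XL: 179 / 8.5 = 21.059 → 21.06 in.
3XL: 194 / 8.5 = 22.824 → 22.82 in.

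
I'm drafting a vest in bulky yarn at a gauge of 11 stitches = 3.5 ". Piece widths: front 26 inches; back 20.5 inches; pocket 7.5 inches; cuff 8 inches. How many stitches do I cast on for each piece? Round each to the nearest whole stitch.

front 82; back 64; pocket 24; cuff 25.

Rate = 11/3.5 = 3.143 sts per in.
front: 26 × 3.143 = 81.71 → 82.
back: 20.5 × 3.143 = 64.43 → 64.
pocket: 7.5 × 3.143 = 23.57 → 24.
cuff: 8 × 3.143 = 25.14 → 25.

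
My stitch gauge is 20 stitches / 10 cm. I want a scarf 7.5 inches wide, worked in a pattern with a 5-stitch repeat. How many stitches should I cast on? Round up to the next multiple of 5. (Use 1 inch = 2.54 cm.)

Cast on 40 stitches.

7.5 in = 7.5 × 2.54 = 19.05 cm.
20 / 10 = 2 sts/cm.
19.05 × 2 = 38.10 sts.
→ 40.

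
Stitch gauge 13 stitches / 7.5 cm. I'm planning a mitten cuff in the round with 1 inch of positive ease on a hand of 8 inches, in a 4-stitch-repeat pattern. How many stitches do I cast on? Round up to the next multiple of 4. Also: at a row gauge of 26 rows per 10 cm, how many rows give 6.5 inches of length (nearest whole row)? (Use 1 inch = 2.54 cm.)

Cast on 40 stitches; work 43 rows.

Finished = 8 + 1 = 9 inches.
9 inches × 2.54 = 22.86 cm.
13/7.5 = 1.733 sts per cm; 22.86 × 1.733 = 39.62 sts.
Next multiple of 4 → 40.
6.5 inches = 16.51 cm; × 2.6 = 42.93 → 43 rows.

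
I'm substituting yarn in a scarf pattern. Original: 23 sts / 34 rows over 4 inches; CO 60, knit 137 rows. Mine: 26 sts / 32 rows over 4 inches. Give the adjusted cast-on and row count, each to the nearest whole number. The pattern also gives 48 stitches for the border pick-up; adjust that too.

Stitches: 60 × 26/23 = 67.83 → 68.
Rows: 137 × 32/34 = 128.94 → 129.
border pick-up: 48 × 26/23 = 54.26 → 54.

Cast on 68 stitches; work 129 rows; border pick-up 54 stitches.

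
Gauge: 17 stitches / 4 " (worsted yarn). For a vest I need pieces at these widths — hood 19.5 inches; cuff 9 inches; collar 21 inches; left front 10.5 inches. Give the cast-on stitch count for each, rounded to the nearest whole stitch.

hood 83; cuff 38; collar 89; left front 45.

Rate = 17/4 = 4.25 sts per in.
hood: 19.5 × 4.25 = 82.88 → 83.
cuff: 9 × 4.25 = 38.25 → 38.
collar: 21 × 4.25 = 89.25 → 89.
left front: 10.5 × 4.25 = 44.62 → 45.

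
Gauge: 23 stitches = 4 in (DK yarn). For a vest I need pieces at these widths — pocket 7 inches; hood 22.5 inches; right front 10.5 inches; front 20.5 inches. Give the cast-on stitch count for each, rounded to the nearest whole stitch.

Rate = 23/4 = 5.75 sts per in.
pocket: 7 × 5.75 = 40.25 → 40.
hood: 22.5 × 5.75 = 129.38 → 129.
right front: 10.5 × 5.75 = 60.38 → 60.
front: 20.5 × 5.75 = 117.88 → 118.

pocket 40; hood 129; right front 60; front 118.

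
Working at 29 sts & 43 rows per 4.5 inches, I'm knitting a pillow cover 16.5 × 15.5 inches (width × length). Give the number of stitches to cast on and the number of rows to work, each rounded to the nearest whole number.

Cast on 106 stitches and work 148 rows.

Stitch gauge = 29/4.5 = 6.444 sts/in; 16.5 × 6.444 = 106.33 → 106 sts.
Row gauge = 43/4.5 = 9.556 rows/in; 15.5 × 9.556 = 148.11 → 148 rows.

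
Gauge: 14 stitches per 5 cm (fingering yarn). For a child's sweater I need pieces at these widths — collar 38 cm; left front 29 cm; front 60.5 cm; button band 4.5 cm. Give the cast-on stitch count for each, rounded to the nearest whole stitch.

Rate = 14/5 = 2.8 sts per cm.
collar: 38 × 2.8 = 106.40 → 106.
left front: 29 × 2.8 = 81.20 → 81.
front: 60.5 × 2.8 = 169.40 → 169.
button band: 4.5 × 2.8 = 12.60 → 13.

collar 106; left front 81; front 169; button band 13.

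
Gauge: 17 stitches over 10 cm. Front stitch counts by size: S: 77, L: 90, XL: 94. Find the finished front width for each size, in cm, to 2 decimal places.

S 45.29 cm; L 52.94 cm; XL 55.29 cm.

17/10 = 1.7 sts per cm.
S: 77 / 1.7 = 45.294 → 45.29 cm.
L: 90 / 1.7 = 52.941 → 52.94 cm.
XL: 94 / 1.7 = 55.294 → 55.29 cm.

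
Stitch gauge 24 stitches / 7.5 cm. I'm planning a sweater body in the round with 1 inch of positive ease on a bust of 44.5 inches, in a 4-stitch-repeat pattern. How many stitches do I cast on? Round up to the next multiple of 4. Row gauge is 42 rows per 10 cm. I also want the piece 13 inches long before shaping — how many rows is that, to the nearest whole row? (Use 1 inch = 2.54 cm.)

Cast on 372 stitches; work 139 rows.

Finished = 44.5 + 1 = 45.5 inches.
45.5 inches × 2.54 = 115.57 cm.
24/7.5 = 3.2 sts per cm; 115.57 × 3.2 = 369.82 sts.
Next multiple of 4 → 372.
13 inches = 33.02 cm; × 4.2 = 138.68 → 139 rows.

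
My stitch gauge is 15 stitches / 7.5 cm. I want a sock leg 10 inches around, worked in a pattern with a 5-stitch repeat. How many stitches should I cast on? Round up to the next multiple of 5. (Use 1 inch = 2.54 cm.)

55 stitches.

10 in = 10 × 2.54 = 25.40 cm.
15 / 7.5 = 2 sts/cm.
25.40 × 2 = 50.80 sts.
→ 55.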